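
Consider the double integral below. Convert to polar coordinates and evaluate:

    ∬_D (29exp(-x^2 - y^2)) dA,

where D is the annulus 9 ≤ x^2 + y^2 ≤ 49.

The region D is 3 ≤ r ≤ 7, 0 ≤ θ ≤ 2π in polar coordinates, where x = r cos(θ), y = r sin(θ), and dA = r dr dθ.

Under the substitution, the integrand becomes 29exp(-r^2), so

    ∬_D (29exp(-x^2 - y^2)) dA = ∫_{0}^{2π} ∫_{3}^{7} (29exp(-r^2)) · r dr dθ.

Inner integral (in r): ∫_{3}^{7} (29exp(-r^2)) · r dr = -(29 - 29exp(40))exp(-49)/2.

Outer integral (in θ): ∫_{0}^{2π} (-(29 - 29exp(40))exp(-49)/2) dθ = -29π (1 - exp(40))exp(-49).

Therefore ∬_D (29exp(-x^2 - y^2)) dA = -29π (1 - exp(40))exp(-49).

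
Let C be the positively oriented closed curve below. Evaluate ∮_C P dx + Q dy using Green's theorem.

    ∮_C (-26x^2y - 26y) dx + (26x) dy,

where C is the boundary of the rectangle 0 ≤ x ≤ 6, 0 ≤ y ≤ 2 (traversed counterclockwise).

Green's theorem converts the closed line integral into a double integral over the enclosed region D:

    ∮_C P dx + Q dy = ∬_D (∂Q/∂x - ∂P/∂y) dA.

Here P = -26x^2y - 26y, Q = 26x, so

    ∂Q/∂x = 26,    ∂P/∂y = -26x^2 - 26,
    ∂Q/∂x - ∂P/∂y = 26x^2 + 52.

D is the region 0 ≤ x ≤ 6, 0 ≤ y ≤ 2. Evaluating the double integral:

    ∬_D (26x^2 + 52) dA = ∫_0^{6} ∫_0^{2} (26x^2 + 52) dy dx.

Inner (y from 0 to 2): 52x^2 + 104.
Outer (x from 0 to 6): 4368.

Therefore ∮_C P dx + Q dy = 4368.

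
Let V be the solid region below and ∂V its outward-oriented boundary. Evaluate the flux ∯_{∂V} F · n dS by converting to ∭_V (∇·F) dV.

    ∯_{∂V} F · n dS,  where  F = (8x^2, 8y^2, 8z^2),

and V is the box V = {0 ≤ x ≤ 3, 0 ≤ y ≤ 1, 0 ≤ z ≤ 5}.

By the divergence theorem,

    ∯_{∂V} F · n dS = ∭_V (∇ · F) dV.

Compute the divergence:
    ∇ · F = ∂F_x/∂x + ∂F_y/∂y + ∂F_z/∂z = 16x + 16y + 16z.

V is a rectangular box, so dV = dx dy dz with 0 ≤ x ≤ 3, 0 ≤ y ≤ 1, 0 ≤ z ≤ 5.

Integrate (16x + 16y + 16z) over V as an iterated integral:

    ∭_V (∇·F) dV = ∫_0^{3} ∫_0^{1} ∫_0^{5} (16x + 16y + 16z) dz dy dx.

Inner (z from 0 to 5): 80x + 80y + 200.
Middle (y from 0 to 1): 80x + 240.
Outer (x from 0 to 3): 1080.

Therefore ∯_{∂V} F · n dS = 1080.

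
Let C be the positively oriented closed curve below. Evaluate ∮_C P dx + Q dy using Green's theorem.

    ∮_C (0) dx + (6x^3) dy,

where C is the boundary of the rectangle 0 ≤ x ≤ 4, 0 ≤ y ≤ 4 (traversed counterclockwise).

Green's theorem converts the closed line integral into a double integral over the enclosed region D:

    ∮_C P dx + Q dy = ∬_D (∂Q/∂x - ∂P/∂y) dA.

Here P = 0, Q = 6x^3, so

    ∂Q/∂x = 18x^2,    ∂P/∂y = 0,
    ∂Q/∂x - ∂P/∂y = 18x^2.

D is the region 0 ≤ x ≤ 4, 0 ≤ y ≤ 4. Evaluating the double integral:

    ∬_D (18x^2) dA = ∫_0^{4} ∫_0^{4} (18x^2) dy dx.

Inner (y from 0 to 4): 72x^2.
Outer (x from 0 to 4): 1536.

Therefore ∮_C P dx + Q dy = 1536.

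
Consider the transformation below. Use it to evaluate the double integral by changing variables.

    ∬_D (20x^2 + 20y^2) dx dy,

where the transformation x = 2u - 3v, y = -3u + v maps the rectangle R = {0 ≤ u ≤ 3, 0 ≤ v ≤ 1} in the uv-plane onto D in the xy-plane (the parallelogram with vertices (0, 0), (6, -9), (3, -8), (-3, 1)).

Compute the Jacobian determinant of (x, y) with respect to (u, v):

    ∂(x,y)/∂(u,v) = | 2  -3 | = (2)(1) - (-3)(-3) = -7.
                   | -3  1 |

Its absolute value is |J| = 7 (the area scaling factor).

Substituting x = 2u - 3v, y = -3u + v into the integrand,

    20x^2 + 20y^2 → 260u^2 - 360u v + 200v^2,

so the integral becomes

    ∬_R (260u^2 - 360u v + 200v^2) · |J| du dv = ∫_0^3 ∫_0^1 (1820u^2 - 2520u v + 1400v^2) dv du.

Inner (v): 1820u^2 - 1260u + 1400/3.
Outer (u): 12110.

Therefore ∬_D (20x^2 + 20y^2) dx dy = 12110.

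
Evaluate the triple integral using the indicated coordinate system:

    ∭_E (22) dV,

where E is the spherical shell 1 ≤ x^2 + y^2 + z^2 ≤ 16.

In spherical coordinates, x = ρ sin(φ) cos(θ), y = ρ sin(φ) sin(θ), z = ρ cos(φ), and dV = ρ^2 sin(φ) dρ dφ dθ.

The integrand becomes 22, so

    ∭_E (22) dV = ∫_{0}^{2π} ∫_{0}^{π} ∫_{1}^{4} (22) · ρ^2 sin(φ) dρ dφ dθ.

Inner (ρ): 462sin(φ).
Middle (φ): 924.
Outer (θ): 1848π.

Therefore the triple integral equals 1848π.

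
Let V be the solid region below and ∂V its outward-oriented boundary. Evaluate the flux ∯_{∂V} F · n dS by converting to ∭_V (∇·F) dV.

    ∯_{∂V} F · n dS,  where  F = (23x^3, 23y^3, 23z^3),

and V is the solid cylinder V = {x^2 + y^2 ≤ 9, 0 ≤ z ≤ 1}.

By the divergence theorem,

    ∯_{∂V} F · n dS = ∭_V (∇ · F) dV.

Compute the divergence:
    ∇ · F = ∂F_x/∂x + ∂F_y/∂y + ∂F_z/∂z = 69x^2 + 69y^2 + 69z^2.

In cylindrical coordinates, x = r cos(θ), y = r sin(θ), z = z, dV = r dr dθ dz, with 0 ≤ r ≤ 3, 0 ≤ θ ≤ 2π, 0 ≤ z ≤ 1.

The integrand, after substitution and multiplying by the volume element, becomes (69r^2 + 69z^2) · r, so

    ∭_V (∇·F) dV = ∫_0^{2π} ∫_0^{3} ∫_0^{1} (69r^2 + 69z^2) · r dz dr dθ.

Inner (z from 0 to 1): 69r^3 + 23r.
Middle (r from 0 to 3): 6003/4.
Outer (θ from 0 to 2π): 6003π/2.

Therefore ∯_{∂V} F · n dS = 6003π/2.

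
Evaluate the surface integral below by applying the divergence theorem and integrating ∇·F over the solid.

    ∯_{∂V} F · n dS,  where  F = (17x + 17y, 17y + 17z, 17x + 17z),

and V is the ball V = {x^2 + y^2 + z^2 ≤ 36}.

By the divergence theorem,

    ∯_{∂V} F · n dS = ∭_V (∇ · F) dV.

Compute the divergence:
    ∇ · F = ∂F_x/∂x + ∂F_y/∂y + ∂F_z/∂z = 17 + 17 + 17 = 51.

In spherical coordinates, x = ρ sin(φ) cos(θ), y = ρ sin(φ) sin(θ), z = ρ cos(φ), dV = ρ^2 sin(φ) dρ dφ dθ, with 0 ≤ ρ ≤ 6, 0 ≤ φ ≤ π, 0 ≤ θ ≤ 2π.

The integrand, after substitution and multiplying by the volume element, becomes (51) · ρ^2 sin(φ), so

    ∭_V (∇·F) dV = ∫_0^{2π} ∫_0^{π} ∫_0^{6} (51) · ρ^2 sin(φ) dρ dφ dθ.

Inner (ρ from 0 to 6): 3672sin(φ).
Middle (φ from 0 to π): 7344.
Outer (θ from 0 to 2π): 14688π.

Therefore ∯_{∂V} F · n dS = 14688π.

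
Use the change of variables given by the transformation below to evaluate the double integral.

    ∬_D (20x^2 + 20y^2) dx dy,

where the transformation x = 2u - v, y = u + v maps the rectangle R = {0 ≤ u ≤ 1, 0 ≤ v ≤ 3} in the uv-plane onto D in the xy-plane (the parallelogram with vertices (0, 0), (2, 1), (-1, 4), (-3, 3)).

Compute the Jacobian determinant of (x, y) with respect to (u, v):

    ∂(x,y)/∂(u,v) = | 2  -1 | = (2)(1) - (-1)(1) = 3.
                   | 1  1 |

Its absolute value is |J| = 3 (the area scaling factor).

Substituting x = 2u - v, y = u + v into the integrand,

    20x^2 + 20y^2 → 100u^2 - 40u v + 40v^2,

so the integral becomes

    ∬_R (100u^2 - 40u v + 40v^2) · |J| du dv = ∫_0^1 ∫_0^3 (300u^2 - 120u v + 120v^2) dv du.

Inner (v): 900u^2 - 540u + 1080.
Outer (u): 1110.

Therefore ∬_D (20x^2 + 20y^2) dx dy = 1110.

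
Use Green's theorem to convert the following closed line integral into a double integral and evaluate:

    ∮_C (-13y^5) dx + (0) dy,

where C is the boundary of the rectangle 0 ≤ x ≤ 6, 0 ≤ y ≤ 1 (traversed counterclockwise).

Green's theorem converts the closed line integral into a double integral over the enclosed region D:

    ∮_C P dx + Q dy = ∬_D (∂Q/∂x - ∂P/∂y) dA.

Here P = -13y^5, Q = 0, so

    ∂Q/∂x = 0,    ∂P/∂y = -65y^4,
    ∂Q/∂x - ∂P/∂y = 65y^4.

D is the region 0 ≤ x ≤ 6, 0 ≤ y ≤ 1. Evaluating the double integral:

    ∬_D (65y^4) dA = ∫_0^{6} ∫_0^{1} (65y^4) dy dx.

Inner (y from 0 to 1): 13.
Outer (x from 0 to 6): 78.

Therefore ∮_C P dx + Q dy = 78.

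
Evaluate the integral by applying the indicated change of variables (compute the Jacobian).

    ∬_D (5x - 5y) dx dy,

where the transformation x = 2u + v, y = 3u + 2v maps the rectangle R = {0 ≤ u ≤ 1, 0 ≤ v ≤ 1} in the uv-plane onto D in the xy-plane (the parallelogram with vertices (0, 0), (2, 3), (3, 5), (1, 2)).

Compute the Jacobian determinant of (x, y) with respect to (u, v):

    ∂(x,y)/∂(u,v) = | 2  1 | = (2)(2) - (1)(3) = 1.
                   | 3  2 |

Its absolute value is |J| = 1 (the area scaling factor).

Substituting x = 2u + v, y = 3u + 2v into the integrand,

    5x - 5y → -5u - 5v,

so the integral becomes

    ∬_R (-5u - 5v) · |J| du dv = ∫_0^1 ∫_0^1 (-5u - 5v) dv du.

Inner (v): -5u - 5/2.
Outer (u): -5.

Therefore ∬_D (5x - 5y) dx dy = -5.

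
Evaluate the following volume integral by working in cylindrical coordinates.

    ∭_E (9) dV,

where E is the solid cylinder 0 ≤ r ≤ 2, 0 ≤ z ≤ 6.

In cylindrical coordinates, x = r cos(θ), y = r sin(θ), z = z, and dV = r dr dθ dz.

The integrand becomes 9, so

    ∭_E (9) dV = ∫_{0}^{2π} ∫_{0}^{2} ∫_{0}^{6} (9) · r dz dr dθ.

Inner (z): 54r.
Middle (r from 0 to 2): 108.
Outer (θ): 216π.

Therefore the triple integral equals 216π.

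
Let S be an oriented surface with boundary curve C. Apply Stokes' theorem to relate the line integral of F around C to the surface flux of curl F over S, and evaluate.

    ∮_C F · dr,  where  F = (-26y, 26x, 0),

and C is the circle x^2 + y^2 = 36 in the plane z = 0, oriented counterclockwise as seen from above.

Let S be the flat disk x^2 + y^2 ≤ 36 in the plane z = 0, with upward unit normal n̂ = ẑ. By Stokes' theorem,

    ∮_C F · dr = ∬_S (∇ × F) · n̂ dS = ∬_D (curl F)_z dA,

where D is the disk x^2 + y^2 ≤ 36.

Compute the curl of F = (-26y, 26x, 0):
    (∇ × F)_x = ∂F_z/∂y - ∂F_y/∂z = 0,
    (∇ × F)_y = ∂F_x/∂z - ∂F_z/∂x = 0,
    (∇ × F)_z = ∂F_y/∂x - ∂F_x/∂y = 52.

On z = 0, (curl F)_z = 52.

Convert to polar (x = r cos θ, y = r sin θ, dA = r dr dθ); the integrand becomes 52, so

    ∬_D (curl F)_z dA = ∫_0^{2π} ∫_0^{6} (52) · r dr dθ.

Inner (r from 0 to 6): 936.
Outer (θ from 0 to 2π): 1872π.

Therefore ∮_C F · dr = 1872π.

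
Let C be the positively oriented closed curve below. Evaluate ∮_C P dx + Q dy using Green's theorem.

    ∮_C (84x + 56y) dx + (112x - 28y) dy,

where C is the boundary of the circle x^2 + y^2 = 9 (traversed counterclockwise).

Green's theorem converts the closed line integral into a double integral over the enclosed region D:

    ∮_C P dx + Q dy = ∬_D (∂Q/∂x - ∂P/∂y) dA.

Here P = 84x + 56y, Q = 112x - 28y, so

    ∂Q/∂x = 112,    ∂P/∂y = 56,
    ∂Q/∂x - ∂P/∂y = 56.

D is the region x^2 + y^2 ≤ 9. Evaluating the double integral:

In polar coordinates (x = r cos θ, y = r sin θ, dA = r dr dθ) the integrand becomes 56, so

    ∬_D (56) dA = ∫_0^{2π} ∫_0^{3} (56) · r dr dθ.

Inner (r from 0 to 3): 252.
Outer (θ from 0 to 2π): 504π.

Therefore ∮_C P dx + Q dy = 504π.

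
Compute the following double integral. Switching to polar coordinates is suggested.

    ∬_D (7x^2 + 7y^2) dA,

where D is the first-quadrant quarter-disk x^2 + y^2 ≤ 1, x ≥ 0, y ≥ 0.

The region D is 0 ≤ r ≤ 1, 0 ≤ θ ≤ π/2 in polar coordinates, where x = r cos(θ), y = r sin(θ), and dA = r dr dθ.

Under the substitution, the integrand becomes 7r^2, so

    ∬_D (7x^2 + 7y^2) dA = ∫_{0}^{π/2} ∫_{0}^{1} (7r^2) · r dr dθ.

Inner integral (in r): ∫_{0}^{1} (7r^2) · r dr = 7/4.

Outer integral (in θ): ∫_{0}^{π/2} (7/4) dθ = 7π/8.

Therefore ∬_D (7x^2 + 7y^2) dA = 7π/8.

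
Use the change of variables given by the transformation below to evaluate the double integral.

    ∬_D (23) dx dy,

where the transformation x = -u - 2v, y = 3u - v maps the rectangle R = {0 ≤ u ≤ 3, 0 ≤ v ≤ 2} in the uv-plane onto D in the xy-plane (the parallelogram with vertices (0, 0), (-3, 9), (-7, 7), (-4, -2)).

Compute the Jacobian determinant of (x, y) with respect to (u, v):

    ∂(x,y)/∂(u,v) = | -1  -2 | = (-1)(-1) - (-2)(3) = 7.
                   | 3  -1 |

Its absolute value is |J| = 7 (the area scaling factor).

Substituting x = -u - 2v, y = 3u - v into the integrand,

    23 → 23,

so the integral becomes

    ∬_R (23) · |J| du dv = ∫_0^3 ∫_0^2 (161) dv du.

Inner (v): 322.
Outer (u): 966.

Therefore ∬_D (23) dx dy = 966.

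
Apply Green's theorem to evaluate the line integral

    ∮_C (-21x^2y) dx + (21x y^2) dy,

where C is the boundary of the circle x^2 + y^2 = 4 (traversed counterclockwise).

Green's theorem converts the closed line integral into a double integral over the enclosed region D:

    ∮_C P dx + Q dy = ∬_D (∂Q/∂x - ∂P/∂y) dA.

Here P = -21x^2y, Q = 21x y^2, so

    ∂Q/∂x = 21y^2,    ∂P/∂y = -21x^2,
    ∂Q/∂x - ∂P/∂y = 21x^2 + 21y^2.

D is the region x^2 + y^2 ≤ 4. Evaluating the double integral:

In polar coordinates (x = r cos θ, y = r sin θ, dA = r dr dθ) the integrand becomes 21r^2, so

    ∬_D (21x^2 + 21y^2) dA = ∫_0^{2π} ∫_0^{2} (21r^2) · r dr dθ.

Inner (r from 0 to 2): 84.
Outer (θ from 0 to 2π): 168π.

Therefore ∮_C P dx + Q dy = 168π.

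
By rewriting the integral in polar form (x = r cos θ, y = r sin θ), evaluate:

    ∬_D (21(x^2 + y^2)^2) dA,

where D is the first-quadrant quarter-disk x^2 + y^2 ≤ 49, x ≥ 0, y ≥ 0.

The region D is 0 ≤ r ≤ 7, 0 ≤ θ ≤ π/2 in polar coordinates, where x = r cos(θ), y = r sin(θ), and dA = r dr dθ.

Under the substitution, the integrand becomes 21r^4, so

    ∬_D (21(x^2 + y^2)^2) dA = ∫_{0}^{π/2} ∫_{0}^{7} (21r^4) · r dr dθ.

Inner integral (in r): ∫_{0}^{7} (21r^4) · r dr = 823543/2.

Outer integral (in θ): ∫_{0}^{π/2} (823543/2) dθ = 823543π/4.

Therefore ∬_D (21(x^2 + y^2)^2) dA = 823543π/4.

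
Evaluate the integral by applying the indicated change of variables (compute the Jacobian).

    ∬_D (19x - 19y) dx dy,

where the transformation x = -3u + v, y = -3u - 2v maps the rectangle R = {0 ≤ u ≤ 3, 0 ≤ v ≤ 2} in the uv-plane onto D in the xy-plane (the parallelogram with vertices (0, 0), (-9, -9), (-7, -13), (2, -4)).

Compute the Jacobian determinant of (x, y) with respect to (u, v):

    ∂(x,y)/∂(u,v) = | -3  1 | = (-3)(-2) - (1)(-3) = 9.
                   | -3  -2 |

Its absolute value is |J| = 9 (the area scaling factor).

Substituting x = -3u + v, y = -3u - 2v into the integrand,

    19x - 19y → 57v,

so the integral becomes

    ∬_R (57v) · |J| du dv = ∫_0^3 ∫_0^2 (513v) dv du.

Inner (v): 1026.
Outer (u): 3078.

Therefore ∬_D (19x - 19y) dx dy = 3078.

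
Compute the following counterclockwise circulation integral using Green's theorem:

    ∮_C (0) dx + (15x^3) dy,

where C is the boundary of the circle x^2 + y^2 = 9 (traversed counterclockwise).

Green's theorem converts the closed line integral into a double integral over the enclosed region D:

    ∮_C P dx + Q dy = ∬_D (∂Q/∂x - ∂P/∂y) dA.

Here P = 0, Q = 15x^3, so

    ∂Q/∂x = 45x^2,    ∂P/∂y = 0,
    ∂Q/∂x - ∂P/∂y = 45x^2.

D is the region x^2 + y^2 ≤ 9. Evaluating the double integral:

In polar coordinates (x = r cos θ, y = r sin θ, dA = r dr dθ) the integrand becomes 45r^2cos(θ)^2, so

    ∬_D (45x^2) dA = ∫_0^{2π} ∫_0^{3} (45r^2cos(θ)^2) · r dr dθ.

Inner (r from 0 to 3): 3645cos(θ)^2/4.
Outer (θ from 0 to 2π): 3645π/4.

Therefore ∮_C P dx + Q dy = 3645π/4.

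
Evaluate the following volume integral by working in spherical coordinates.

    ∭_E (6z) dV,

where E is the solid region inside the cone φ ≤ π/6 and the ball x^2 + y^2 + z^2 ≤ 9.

In spherical coordinates, x = ρ sin(φ) cos(θ), y = ρ sin(φ) sin(θ), z = ρ cos(φ), and dV = ρ^2 sin(φ) dρ dφ dθ.

The integrand becomes 6ρ cos(φ), so

    ∭_E (6z) dV = ∫_{0}^{2π} ∫_{0}^{π/6} ∫_{0}^{3} (6ρ cos(φ)) · ρ^2 sin(φ) dρ dφ dθ.

Inner (ρ): 243sin(2φ)/4.
Middle (φ): 243/16.
Outer (θ): 243π/8.

Therefore the triple integral equals 243π/8.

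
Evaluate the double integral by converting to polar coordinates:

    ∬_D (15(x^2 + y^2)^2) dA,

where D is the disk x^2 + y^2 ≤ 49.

The region D is 0 ≤ r ≤ 7, 0 ≤ θ ≤ 2π in polar coordinates, where x = r cos(θ), y = r sin(θ), and dA = r dr dθ.

Under the substitution, the integrand becomes 15r^4, so

    ∬_D (15(x^2 + y^2)^2) dA = ∫_{0}^{2π} ∫_{0}^{7} (15r^4) · r dr dθ.

Inner integral (in r): ∫_{0}^{7} (15r^4) · r dr = 588245/2.

Outer integral (in θ): ∫_{0}^{2π} (588245/2) dθ = 588245π.

Therefore ∬_D (15(x^2 + y^2)^2) dA = 588245π.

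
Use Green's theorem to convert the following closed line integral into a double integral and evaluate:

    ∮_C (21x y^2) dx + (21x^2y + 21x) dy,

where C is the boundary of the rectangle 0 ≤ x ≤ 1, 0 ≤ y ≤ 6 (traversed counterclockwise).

Green's theorem converts the closed line integral into a double integral over the enclosed region D:

    ∮_C P dx + Q dy = ∬_D (∂Q/∂x - ∂P/∂y) dA.

Here P = 21x y^2, Q = 21x^2y + 21x, so

    ∂Q/∂x = 42x y + 21,    ∂P/∂y = 42x y,
    ∂Q/∂x - ∂P/∂y = 21.

D is the region 0 ≤ x ≤ 1, 0 ≤ y ≤ 6. Evaluating the double integral:

    ∬_D (21) dA = ∫_0^{1} ∫_0^{6} (21) dy dx.

Inner (y from 0 to 6): 126.
Outer (x from 0 to 1): 126.

Therefore ∮_C P dx + Q dy = 126.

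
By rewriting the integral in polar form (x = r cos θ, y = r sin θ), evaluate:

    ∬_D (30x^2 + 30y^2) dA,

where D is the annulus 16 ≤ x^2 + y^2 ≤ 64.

The region D is 4 ≤ r ≤ 8, 0 ≤ θ ≤ 2π in polar coordinates, where x = r cos(θ), y = r sin(θ), and dA = r dr dθ.

Under the substitution, the integrand becomes 30r^2, so

    ∬_D (30x^2 + 30y^2) dA = ∫_{0}^{2π} ∫_{4}^{8} (30r^2) · r dr dθ.

Inner integral (in r): ∫_{4}^{8} (30r^2) · r dr = 28800.

Outer integral (in θ): ∫_{0}^{2π} (28800) dθ = 57600π.

Therefore ∬_D (30x^2 + 30y^2) dA = 57600π.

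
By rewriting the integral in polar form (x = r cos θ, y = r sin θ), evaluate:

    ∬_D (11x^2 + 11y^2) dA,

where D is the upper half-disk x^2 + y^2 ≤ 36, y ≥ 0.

The region D is 0 ≤ r ≤ 6, 0 ≤ θ ≤ π in polar coordinates, where x = r cos(θ), y = r sin(θ), and dA = r dr dθ.

Under the substitution, the integrand becomes 11r^2, so

    ∬_D (11x^2 + 11y^2) dA = ∫_{0}^{π} ∫_{0}^{6} (11r^2) · r dr dθ.

Inner integral (in r): ∫_{0}^{6} (11r^2) · r dr = 3564.

Outer integral (in θ): ∫_{0}^{π} (3564) dθ = 3564π.

Therefore ∬_D (11x^2 + 11y^2) dA = 3564π.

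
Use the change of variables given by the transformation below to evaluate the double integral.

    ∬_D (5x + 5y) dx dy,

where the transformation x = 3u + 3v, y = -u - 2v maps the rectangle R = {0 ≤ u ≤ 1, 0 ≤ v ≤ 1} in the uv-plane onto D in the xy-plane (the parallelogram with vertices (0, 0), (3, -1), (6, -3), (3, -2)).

Compute the Jacobian determinant of (x, y) with respect to (u, v):

    ∂(x,y)/∂(u,v) = | 3  3 | = (3)(-2) - (3)(-1) = -3.
                   | -1  -2 |

Its absolute value is |J| = 3 (the area scaling factor).

Substituting x = 3u + 3v, y = -u - 2v into the integrand,

    5x + 5y → 10u + 5v,

so the integral becomes

    ∬_R (10u + 5v) · |J| du dv = ∫_0^1 ∫_0^1 (30u + 15v) dv du.

Inner (v): 30u + 15/2.
Outer (u): 45/2.

Therefore ∬_D (5x + 5y) dx dy = 45/2.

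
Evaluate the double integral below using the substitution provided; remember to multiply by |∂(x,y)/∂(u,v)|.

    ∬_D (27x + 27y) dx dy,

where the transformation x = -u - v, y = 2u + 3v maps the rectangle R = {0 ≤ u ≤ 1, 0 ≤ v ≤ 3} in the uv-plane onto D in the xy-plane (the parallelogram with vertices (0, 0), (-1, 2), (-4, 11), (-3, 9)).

Compute the Jacobian determinant of (x, y) with respect to (u, v):

    ∂(x,y)/∂(u,v) = | -1  -1 | = (-1)(3) - (-1)(2) = -1.
                   | 2  3 |

Its absolute value is |J| = 1 (the area scaling factor).

Substituting x = -u - v, y = 2u + 3v into the integrand,

    27x + 27y → 27u + 54v,

so the integral becomes

    ∬_R (27u + 54v) · |J| du dv = ∫_0^1 ∫_0^3 (27u + 54v) dv du.

Inner (v): 81u + 243.
Outer (u): 567/2.

Therefore ∬_D (27x + 27y) dx dy = 567/2.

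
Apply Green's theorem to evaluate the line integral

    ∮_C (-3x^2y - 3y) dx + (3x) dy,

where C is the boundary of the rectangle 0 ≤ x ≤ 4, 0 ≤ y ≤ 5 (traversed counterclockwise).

Green's theorem converts the closed line integral into a double integral over the enclosed region D:

    ∮_C P dx + Q dy = ∬_D (∂Q/∂x - ∂P/∂y) dA.

Here P = -3x^2y - 3y, Q = 3x, so

    ∂Q/∂x = 3,    ∂P/∂y = -3x^2 - 3,
    ∂Q/∂x - ∂P/∂y = 3x^2 + 6.

D is the region 0 ≤ x ≤ 4, 0 ≤ y ≤ 5. Evaluating the double integral:

    ∬_D (3x^2 + 6) dA = ∫_0^{4} ∫_0^{5} (3x^2 + 6) dy dx.

Inner (y from 0 to 5): 15x^2 + 30.
Outer (x from 0 to 4): 440.

Therefore ∮_C P dx + Q dy = 440.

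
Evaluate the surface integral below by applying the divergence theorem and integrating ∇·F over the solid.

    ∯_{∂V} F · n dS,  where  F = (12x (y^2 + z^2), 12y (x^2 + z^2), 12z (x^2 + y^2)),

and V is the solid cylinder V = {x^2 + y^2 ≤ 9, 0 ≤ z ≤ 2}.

By the divergence theorem,

    ∯_{∂V} F · n dS = ∭_V (∇ · F) dV.

Compute the divergence:
    ∇ · F = ∂F_x/∂x + ∂F_y/∂y + ∂F_z/∂z = 12y^2 + 12z^2 + 12x^2 + 12z^2 + 12x^2 + 12y^2 = 24x^2 + 24y^2 + 24z^2.

In cylindrical coordinates, x = r cos(θ), y = r sin(θ), z = z, dV = r dr dθ dz, with 0 ≤ r ≤ 3, 0 ≤ θ ≤ 2π, 0 ≤ z ≤ 2.

The integrand, after substitution and multiplying by the volume element, becomes (24r^2 + 24z^2) · r, so

    ∭_V (∇·F) dV = ∫_0^{2π} ∫_0^{3} ∫_0^{2} (24r^2 + 24z^2) · r dz dr dθ.

Inner (z from 0 to 2): 48r^3 + 64r.
Middle (r from 0 to 3): 1260.
Outer (θ from 0 to 2π): 2520π.

Therefore ∯_{∂V} F · n dS = 2520π.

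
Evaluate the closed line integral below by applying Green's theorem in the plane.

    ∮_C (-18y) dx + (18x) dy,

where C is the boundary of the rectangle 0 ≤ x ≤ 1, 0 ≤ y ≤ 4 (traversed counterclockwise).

Green's theorem converts the closed line integral into a double integral over the enclosed region D:

    ∮_C P dx + Q dy = ∬_D (∂Q/∂x - ∂P/∂y) dA.

Here P = -18y, Q = 18x, so

    ∂Q/∂x = 18,    ∂P/∂y = -18,
    ∂Q/∂x - ∂P/∂y = 36.

D is the region 0 ≤ x ≤ 1, 0 ≤ y ≤ 4. Evaluating the double integral:

    ∬_D (36) dA = ∫_0^{1} ∫_0^{4} (36) dy dx.

Inner (y from 0 to 4): 144.
Outer (x from 0 to 1): 144.

Therefore ∮_C P dx + Q dy = 144.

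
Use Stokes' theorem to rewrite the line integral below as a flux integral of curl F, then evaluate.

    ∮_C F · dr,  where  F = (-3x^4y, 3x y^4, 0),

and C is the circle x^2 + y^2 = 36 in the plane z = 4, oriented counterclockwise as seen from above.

Let S be the flat disk x^2 + y^2 ≤ 36 in the plane z = 4, with upward unit normal n̂ = ẑ. By Stokes' theorem,

    ∮_C F · dr = ∬_S (∇ × F) · n̂ dS = ∬_D (curl F)_z dA,

where D is the disk x^2 + y^2 ≤ 36.

Compute the curl of F = (-3x^4y, 3x y^4, 0):
    (∇ × F)_x = ∂F_z/∂y - ∂F_y/∂z = 0,
    (∇ × F)_y = ∂F_x/∂z - ∂F_z/∂x = 0,
    (∇ × F)_z = ∂F_y/∂x - ∂F_x/∂y = 3x^4 + 3y^4.

On z = 4, (curl F)_z = 3x^4 + 3y^4.

Convert to polar (x = r cos θ, y = r sin θ, dA = r dr dθ); the integrand becomes 3r^4(sin(θ)^4 + cos(θ)^4), so

    ∬_D (curl F)_z dA = ∫_0^{2π} ∫_0^{6} (3r^4(sin(θ)^4 + cos(θ)^4)) · r dr dθ.

Inner (r from 0 to 6): 23328sin(θ)^4 + 23328cos(θ)^4.
Outer (θ from 0 to 2π): 34992π.

Therefore ∮_C F · dr = 34992π.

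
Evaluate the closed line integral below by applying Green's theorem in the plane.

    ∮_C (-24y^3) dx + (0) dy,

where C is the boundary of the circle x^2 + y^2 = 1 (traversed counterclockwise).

Green's theorem converts the closed line integral into a double integral over the enclosed region D:

    ∮_C P dx + Q dy = ∬_D (∂Q/∂x - ∂P/∂y) dA.

Here P = -24y^3, Q = 0, so

    ∂Q/∂x = 0,    ∂P/∂y = -72y^2,
    ∂Q/∂x - ∂P/∂y = 72y^2.

D is the region x^2 + y^2 ≤ 1. Evaluating the double integral:

In polar coordinates (x = r cos θ, y = r sin θ, dA = r dr dθ) the integrand becomes 72r^2sin(θ)^2, so

    ∬_D (72y^2) dA = ∫_0^{2π} ∫_0^{1} (72r^2sin(θ)^2) · r dr dθ.

Inner (r from 0 to 1): 18sin(θ)^2.
Outer (θ from 0 to 2π): 18π.

Therefore ∮_C P dx + Q dy = 18π.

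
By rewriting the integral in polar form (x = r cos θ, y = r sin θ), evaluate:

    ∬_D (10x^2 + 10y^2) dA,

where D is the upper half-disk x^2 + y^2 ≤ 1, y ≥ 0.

The region D is 0 ≤ r ≤ 1, 0 ≤ θ ≤ π in polar coordinates, where x = r cos(θ), y = r sin(θ), and dA = r dr dθ.

Under the substitution, the integrand becomes 10r^2, so

    ∬_D (10x^2 + 10y^2) dA = ∫_{0}^{π} ∫_{0}^{1} (10r^2) · r dr dθ.

Inner integral (in r): ∫_{0}^{1} (10r^2) · r dr = 5/2.

Outer integral (in θ): ∫_{0}^{π} (5/2) dθ = 5π/2.

Therefore ∬_D (10x^2 + 10y^2) dA = 5π/2.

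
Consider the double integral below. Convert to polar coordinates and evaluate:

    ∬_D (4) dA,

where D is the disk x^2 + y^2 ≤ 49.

The region D is 0 ≤ r ≤ 7, 0 ≤ θ ≤ 2π in polar coordinates, where x = r cos(θ), y = r sin(θ), and dA = r dr dθ.

Under the substitution, the integrand becomes 4, so

    ∬_D (4) dA = ∫_{0}^{2π} ∫_{0}^{7} (4) · r dr dθ.

Inner integral (in r): ∫_{0}^{7} (4) · r dr = 98.

Outer integral (in θ): ∫_{0}^{2π} (98) dθ = 196π.

Therefore ∬_D (4) dA = 196π.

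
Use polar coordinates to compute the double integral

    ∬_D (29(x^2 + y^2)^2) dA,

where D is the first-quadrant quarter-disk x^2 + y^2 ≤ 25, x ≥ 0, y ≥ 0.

The region D is 0 ≤ r ≤ 5, 0 ≤ θ ≤ π/2 in polar coordinates, where x = r cos(θ), y = r sin(θ), and dA = r dr dθ.

Under the substitution, the integrand becomes 29r^4, so

    ∬_D (29(x^2 + y^2)^2) dA = ∫_{0}^{π/2} ∫_{0}^{5} (29r^4) · r dr dθ.

Inner integral (in r): ∫_{0}^{5} (29r^4) · r dr = 453125/6.

Outer integral (in θ): ∫_{0}^{π/2} (453125/6) dθ = 453125π/12.

Therefore ∬_D (29(x^2 + y^2)^2) dA = 453125π/12.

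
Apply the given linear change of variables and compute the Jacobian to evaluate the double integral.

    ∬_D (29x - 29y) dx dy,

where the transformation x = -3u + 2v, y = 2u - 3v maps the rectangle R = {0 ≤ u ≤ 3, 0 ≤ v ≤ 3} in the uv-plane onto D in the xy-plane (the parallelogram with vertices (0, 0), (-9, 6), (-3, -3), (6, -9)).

Compute the Jacobian determinant of (x, y) with respect to (u, v):

    ∂(x,y)/∂(u,v) = | -3  2 | = (-3)(-3) - (2)(2) = 5.
                   | 2  -3 |

Its absolute value is |J| = 5 (the area scaling factor).

Substituting x = -3u + 2v, y = 2u - 3v into the integrand,

    29x - 29y → -145u + 145v,

so the integral becomes

    ∬_R (-145u + 145v) · |J| du dv = ∫_0^3 ∫_0^3 (-725u + 725v) dv du.

Inner (v): 6525/2 - 2175u.
Outer (u): 0.

Therefore ∬_D (29x - 29y) dx dy = 0.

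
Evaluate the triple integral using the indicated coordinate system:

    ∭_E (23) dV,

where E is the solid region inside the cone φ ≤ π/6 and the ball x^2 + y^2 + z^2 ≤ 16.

In spherical coordinates, x = ρ sin(φ) cos(θ), y = ρ sin(φ) sin(θ), z = ρ cos(φ), and dV = ρ^2 sin(φ) dρ dφ dθ.

The integrand becomes 23, so

    ∭_E (23) dV = ∫_{0}^{2π} ∫_{0}^{π/6} ∫_{0}^{4} (23) · ρ^2 sin(φ) dρ dφ dθ.

Inner (ρ): 1472sin(φ)/3.
Middle (φ): 1472/3 - 736sqrt(3)/3.
Outer (θ): 1472π (2 - sqrt(3))/3.

Therefore the triple integral equals 1472π (2 - sqrt(3))/3.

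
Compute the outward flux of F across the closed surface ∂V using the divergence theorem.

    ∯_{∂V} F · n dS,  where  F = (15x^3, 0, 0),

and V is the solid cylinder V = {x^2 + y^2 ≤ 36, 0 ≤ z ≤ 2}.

By the divergence theorem,

    ∯_{∂V} F · n dS = ∭_V (∇ · F) dV.

Compute the divergence:
    ∇ · F = ∂F_x/∂x + ∂F_y/∂y + ∂F_z/∂z = 45x^2 + 0 + 0 = 45x^2.

In cylindrical coordinates, x = r cos(θ), y = r sin(θ), z = z, dV = r dr dθ dz, with 0 ≤ r ≤ 6, 0 ≤ θ ≤ 2π, 0 ≤ z ≤ 2.

The integrand, after substitution and multiplying by the volume element, becomes (45r^2cos(θ)^2) · r, so

    ∭_V (∇·F) dV = ∫_0^{2π} ∫_0^{6} ∫_0^{2} (45r^2cos(θ)^2) · r dz dr dθ.

Inner (z from 0 to 2): 90r^3cos(θ)^2.
Middle (r from 0 to 6): 29160cos(θ)^2.
Outer (θ from 0 to 2π): 29160π.

Therefore ∯_{∂V} F · n dS = 29160π.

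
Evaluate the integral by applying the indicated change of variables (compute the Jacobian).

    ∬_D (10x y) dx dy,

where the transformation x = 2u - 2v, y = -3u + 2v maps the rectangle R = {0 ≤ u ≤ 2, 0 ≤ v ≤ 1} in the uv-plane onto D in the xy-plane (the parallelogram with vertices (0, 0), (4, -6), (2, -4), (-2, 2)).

Compute the Jacobian determinant of (x, y) with respect to (u, v):

    ∂(x,y)/∂(u,v) = | 2  -2 | = (2)(2) - (-2)(-3) = -2.
                   | -3  2 |

Its absolute value is |J| = 2 (the area scaling factor).

Substituting x = 2u - 2v, y = -3u + 2v into the integrand,

    10x y → -60u^2 + 100u v - 40v^2,

so the integral becomes

    ∬_R (-60u^2 + 100u v - 40v^2) · |J| du dv = ∫_0^2 ∫_0^1 (-120u^2 + 200u v - 80v^2) dv du.

Inner (v): -120u^2 + 100u - 80/3.
Outer (u): -520/3.

Therefore ∬_D (10x y) dx dy = -520/3.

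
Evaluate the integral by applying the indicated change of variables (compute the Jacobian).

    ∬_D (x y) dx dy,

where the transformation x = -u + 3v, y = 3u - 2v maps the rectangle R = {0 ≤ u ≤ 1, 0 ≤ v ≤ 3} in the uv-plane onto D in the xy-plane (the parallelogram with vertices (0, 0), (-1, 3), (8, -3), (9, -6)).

Compute the Jacobian determinant of (x, y) with respect to (u, v):

    ∂(x,y)/∂(u,v) = | -1  3 | = (-1)(-2) - (3)(3) = -7.
                   | 3  -2 |

Its absolute value is |J| = 7 (the area scaling factor).

Substituting x = -u + 3v, y = 3u - 2v into the integrand,

    x y → -3u^2 + 11u v - 6v^2,

so the integral becomes

    ∬_R (-3u^2 + 11u v - 6v^2) · |J| du dv = ∫_0^1 ∫_0^3 (-21u^2 + 77u v - 42v^2) dv du.

Inner (v): -63u^2 + 693u/2 - 378.
Outer (u): -903/4.

Therefore ∬_D (x y) dx dy = -903/4.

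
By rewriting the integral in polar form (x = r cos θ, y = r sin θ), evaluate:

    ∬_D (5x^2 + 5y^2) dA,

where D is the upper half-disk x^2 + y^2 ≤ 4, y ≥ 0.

The region D is 0 ≤ r ≤ 2, 0 ≤ θ ≤ π in polar coordinates, where x = r cos(θ), y = r sin(θ), and dA = r dr dθ.

Under the substitution, the integrand becomes 5r^2, so

    ∬_D (5x^2 + 5y^2) dA = ∫_{0}^{π} ∫_{0}^{2} (5r^2) · r dr dθ.

Inner integral (in r): ∫_{0}^{2} (5r^2) · r dr = 20.

Outer integral (in θ): ∫_{0}^{π} (20) dθ = 20π.

Therefore ∬_D (5x^2 + 5y^2) dA = 20π.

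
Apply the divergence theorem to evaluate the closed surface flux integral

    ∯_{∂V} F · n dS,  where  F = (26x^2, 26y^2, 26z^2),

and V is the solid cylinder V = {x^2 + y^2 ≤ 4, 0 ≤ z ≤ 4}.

By the divergence theorem,

    ∯_{∂V} F · n dS = ∭_V (∇ · F) dV.

Compute the divergence:
    ∇ · F = ∂F_x/∂x + ∂F_y/∂y + ∂F_z/∂z = 52x + 52y + 52z.

In cylindrical coordinates, x = r cos(θ), y = r sin(θ), z = z, dV = r dr dθ dz, with 0 ≤ r ≤ 2, 0 ≤ θ ≤ 2π, 0 ≤ z ≤ 4.

The integrand, after substitution and multiplying by the volume element, becomes (52sqrt(2)r sin(θ + π/4) + 52z) · r, so

    ∭_V (∇·F) dV = ∫_0^{2π} ∫_0^{2} ∫_0^{4} (52sqrt(2)r sin(θ + π/4) + 52z) · r dz dr dθ.

Inner (z from 0 to 4): 208r (sqrt(2)r sin(θ + π/4) + 2).
Middle (r from 0 to 2): 1664sqrt(2)sin(θ + π/4)/3 + 832.
Outer (θ from 0 to 2π): 1664π.

Therefore ∯_{∂V} F · n dS = 1664π.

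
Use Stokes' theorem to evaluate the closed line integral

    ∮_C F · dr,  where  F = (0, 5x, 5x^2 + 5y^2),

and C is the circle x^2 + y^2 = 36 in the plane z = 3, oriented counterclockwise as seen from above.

Let S be the flat disk x^2 + y^2 ≤ 36 in the plane z = 3, with upward unit normal n̂ = ẑ. By Stokes' theorem,

    ∮_C F · dr = ∬_S (∇ × F) · n̂ dS = ∬_D (curl F)_z dA,

where D is the disk x^2 + y^2 ≤ 36.

Compute the curl of F = (0, 5x, 5x^2 + 5y^2):
    (∇ × F)_x = ∂F_z/∂y - ∂F_y/∂z = 10y,
    (∇ × F)_y = ∂F_x/∂z - ∂F_z/∂x = -10x,
    (∇ × F)_z = ∂F_y/∂x - ∂F_x/∂y = 5.

On z = 3, (curl F)_z = 5.

Convert to polar (x = r cos θ, y = r sin θ, dA = r dr dθ); the integrand becomes 5, so

    ∬_D (curl F)_z dA = ∫_0^{2π} ∫_0^{6} (5) · r dr dθ.

Inner (r from 0 to 6): 90.
Outer (θ from 0 to 2π): 180π.

Therefore ∮_C F · dr = 180π.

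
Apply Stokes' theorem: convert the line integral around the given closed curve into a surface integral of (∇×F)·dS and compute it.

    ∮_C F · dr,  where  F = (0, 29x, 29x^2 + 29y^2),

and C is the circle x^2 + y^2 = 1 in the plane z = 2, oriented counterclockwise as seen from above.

Let S be the flat disk x^2 + y^2 ≤ 1 in the plane z = 2, with upward unit normal n̂ = ẑ. By Stokes' theorem,

    ∮_C F · dr = ∬_S (∇ × F) · n̂ dS = ∬_D (curl F)_z dA,

where D is the disk x^2 + y^2 ≤ 1.

Compute the curl of F = (0, 29x, 29x^2 + 29y^2):
    (∇ × F)_x = ∂F_z/∂y - ∂F_y/∂z = 58y,
    (∇ × F)_y = ∂F_x/∂z - ∂F_z/∂x = -58x,
    (∇ × F)_z = ∂F_y/∂x - ∂F_x/∂y = 29.

On z = 2, (curl F)_z = 29.

Convert to polar (x = r cos θ, y = r sin θ, dA = r dr dθ); the integrand becomes 29, so

    ∬_D (curl F)_z dA = ∫_0^{2π} ∫_0^{1} (29) · r dr dθ.

Inner (r from 0 to 1): 29/2.
Outer (θ from 0 to 2π): 29π.

Therefore ∮_C F · dr = 29π.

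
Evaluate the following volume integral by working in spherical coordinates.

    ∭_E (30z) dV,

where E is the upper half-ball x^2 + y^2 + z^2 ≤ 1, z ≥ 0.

In spherical coordinates, x = ρ sin(φ) cos(θ), y = ρ sin(φ) sin(θ), z = ρ cos(φ), and dV = ρ^2 sin(φ) dρ dφ dθ.

The integrand becomes 30ρ cos(φ), so

    ∭_E (30z) dV = ∫_{0}^{2π} ∫_{0}^{π/2} ∫_{0}^{1} (30ρ cos(φ)) · ρ^2 sin(φ) dρ dφ dθ.

Inner (ρ): 15sin(2φ)/4.
Middle (φ): 15/4.
Outer (θ): 15π/2.

Therefore the triple integral equals 15π/2.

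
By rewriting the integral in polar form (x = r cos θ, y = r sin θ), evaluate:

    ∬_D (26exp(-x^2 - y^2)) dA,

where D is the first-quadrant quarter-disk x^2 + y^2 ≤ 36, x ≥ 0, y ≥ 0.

The region D is 0 ≤ r ≤ 6, 0 ≤ θ ≤ π/2 in polar coordinates, where x = r cos(θ), y = r sin(θ), and dA = r dr dθ.

Under the substitution, the integrand becomes 26exp(-r^2), so

    ∬_D (26exp(-x^2 - y^2)) dA = ∫_{0}^{π/2} ∫_{0}^{6} (26exp(-r^2)) · r dr dθ.

Inner integral (in r): ∫_{0}^{6} (26exp(-r^2)) · r dr = 13 - 13exp(-36).

Outer integral (in θ): ∫_{0}^{π/2} (13 - 13exp(-36)) dθ = -13π (1 - exp(36))exp(-36)/2.

Therefore ∬_D (26exp(-x^2 - y^2)) dA = -13π (1 - exp(36))exp(-36)/2.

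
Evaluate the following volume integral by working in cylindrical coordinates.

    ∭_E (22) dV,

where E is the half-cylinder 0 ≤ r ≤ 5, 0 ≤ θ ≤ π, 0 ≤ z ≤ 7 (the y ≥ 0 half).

In cylindrical coordinates, x = r cos(θ), y = r sin(θ), z = z, and dV = r dr dθ dz.

The integrand becomes 22, so

    ∭_E (22) dV = ∫_{0}^{π} ∫_{0}^{5} ∫_{0}^{7} (22) · r dz dr dθ.

Inner (z): 154r.
Middle (r from 0 to 5): 1925.
Outer (θ): 1925π.

Therefore the triple integral equals 1925π.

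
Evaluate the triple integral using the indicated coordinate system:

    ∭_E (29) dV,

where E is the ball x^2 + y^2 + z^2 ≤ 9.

In spherical coordinates, x = ρ sin(φ) cos(θ), y = ρ sin(φ) sin(θ), z = ρ cos(φ), and dV = ρ^2 sin(φ) dρ dφ dθ.

The integrand becomes 29, so

    ∭_E (29) dV = ∫_{0}^{2π} ∫_{0}^{π} ∫_{0}^{3} (29) · ρ^2 sin(φ) dρ dφ dθ.

Inner (ρ): 261sin(φ).
Middle (φ): 522.
Outer (θ): 1044π.

Therefore the triple integral equals 1044π.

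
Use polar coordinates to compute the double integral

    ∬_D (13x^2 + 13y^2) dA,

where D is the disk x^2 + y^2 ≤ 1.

The region D is 0 ≤ r ≤ 1, 0 ≤ θ ≤ 2π in polar coordinates, where x = r cos(θ), y = r sin(θ), and dA = r dr dθ.

Under the substitution, the integrand becomes 13r^2, so

    ∬_D (13x^2 + 13y^2) dA = ∫_{0}^{2π} ∫_{0}^{1} (13r^2) · r dr dθ.

Inner integral (in r): ∫_{0}^{1} (13r^2) · r dr = 13/4.

Outer integral (in θ): ∫_{0}^{2π} (13/4) dθ = 13π/2.

Therefore ∬_D (13x^2 + 13y^2) dA = 13π/2.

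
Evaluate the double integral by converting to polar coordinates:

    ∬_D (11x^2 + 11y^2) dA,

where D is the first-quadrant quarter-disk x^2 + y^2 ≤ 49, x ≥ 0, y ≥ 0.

The region D is 0 ≤ r ≤ 7, 0 ≤ θ ≤ π/2 in polar coordinates, where x = r cos(θ), y = r sin(θ), and dA = r dr dθ.

Under the substitution, the integrand becomes 11r^2, so

    ∬_D (11x^2 + 11y^2) dA = ∫_{0}^{π/2} ∫_{0}^{7} (11r^2) · r dr dθ.

Inner integral (in r): ∫_{0}^{7} (11r^2) · r dr = 26411/4.

Outer integral (in θ): ∫_{0}^{π/2} (26411/4) dθ = 26411π/8.

Therefore ∬_D (11x^2 + 11y^2) dA = 26411π/8.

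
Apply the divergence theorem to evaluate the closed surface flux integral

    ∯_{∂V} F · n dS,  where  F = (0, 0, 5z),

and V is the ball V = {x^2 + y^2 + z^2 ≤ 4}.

By the divergence theorem,

    ∯_{∂V} F · n dS = ∭_V (∇ · F) dV.

Compute the divergence:
    ∇ · F = ∂F_x/∂x + ∂F_y/∂y + ∂F_z/∂z = 0 + 0 + 5 = 5.

In spherical coordinates, x = ρ sin(φ) cos(θ), y = ρ sin(φ) sin(θ), z = ρ cos(φ), dV = ρ^2 sin(φ) dρ dφ dθ, with 0 ≤ ρ ≤ 2, 0 ≤ φ ≤ π, 0 ≤ θ ≤ 2π.

The integrand, after substitution and multiplying by the volume element, becomes (5) · ρ^2 sin(φ), so

    ∭_V (∇·F) dV = ∫_0^{2π} ∫_0^{π} ∫_0^{2} (5) · ρ^2 sin(φ) dρ dφ dθ.

Inner (ρ from 0 to 2): 40sin(φ)/3.
Middle (φ from 0 to π): 80/3.
Outer (θ from 0 to 2π): 160π/3.

Therefore ∯_{∂V} F · n dS = 160π/3.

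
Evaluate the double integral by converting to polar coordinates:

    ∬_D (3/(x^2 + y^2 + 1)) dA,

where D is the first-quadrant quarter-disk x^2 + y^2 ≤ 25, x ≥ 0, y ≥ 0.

The region D is 0 ≤ r ≤ 5, 0 ≤ θ ≤ π/2 in polar coordinates, where x = r cos(θ), y = r sin(θ), and dA = r dr dθ.

Under the substitution, the integrand becomes 3/(r^2 + 1), so

    ∬_D (3/(x^2 + y^2 + 1)) dA = ∫_{0}^{π/2} ∫_{0}^{5} (3/(r^2 + 1)) · r dr dθ.

Inner integral (in r): ∫_{0}^{5} (3/(r^2 + 1)) · r dr = 3log(26)/2.

Outer integral (in θ): ∫_{0}^{π/2} (3log(26)/2) dθ = 3π log(26)/4.

Therefore ∬_D (3/(x^2 + y^2 + 1)) dA = 3π log(26)/4.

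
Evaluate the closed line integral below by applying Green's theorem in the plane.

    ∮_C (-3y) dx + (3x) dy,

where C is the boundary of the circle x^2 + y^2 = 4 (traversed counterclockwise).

Green's theorem converts the closed line integral into a double integral over the enclosed region D:

    ∮_C P dx + Q dy = ∬_D (∂Q/∂x - ∂P/∂y) dA.

Here P = -3y, Q = 3x, so

    ∂Q/∂x = 3,    ∂P/∂y = -3,
    ∂Q/∂x - ∂P/∂y = 6.

D is the region x^2 + y^2 ≤ 4. Evaluating the double integral:

In polar coordinates (x = r cos θ, y = r sin θ, dA = r dr dθ) the integrand becomes 6, so

    ∬_D (6) dA = ∫_0^{2π} ∫_0^{2} (6) · r dr dθ.

Inner (r from 0 to 2): 12.
Outer (θ from 0 to 2π): 24π.

Therefore ∮_C P dx + Q dy = 24π.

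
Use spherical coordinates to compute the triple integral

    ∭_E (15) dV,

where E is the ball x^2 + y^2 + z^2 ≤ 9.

In spherical coordinates, x = ρ sin(φ) cos(θ), y = ρ sin(φ) sin(θ), z = ρ cos(φ), and dV = ρ^2 sin(φ) dρ dφ dθ.

The integrand becomes 15, so

    ∭_E (15) dV = ∫_{0}^{2π} ∫_{0}^{π} ∫_{0}^{3} (15) · ρ^2 sin(φ) dρ dφ dθ.

Inner (ρ): 135sin(φ).
Middle (φ): 270.
Outer (θ): 540π.

Therefore the triple integral equals 540π.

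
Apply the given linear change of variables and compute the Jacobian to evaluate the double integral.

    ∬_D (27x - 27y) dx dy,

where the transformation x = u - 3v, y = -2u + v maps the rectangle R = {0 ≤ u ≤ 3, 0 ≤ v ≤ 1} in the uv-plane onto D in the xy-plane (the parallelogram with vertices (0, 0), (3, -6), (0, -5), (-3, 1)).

Compute the Jacobian determinant of (x, y) with respect to (u, v):

    ∂(x,y)/∂(u,v) = | 1  -3 | = (1)(1) - (-3)(-2) = -5.
                   | -2  1 |

Its absolute value is |J| = 5 (the area scaling factor).

Substituting x = u - 3v, y = -2u + v into the integrand,

    27x - 27y → 81u - 108v,

so the integral becomes

    ∬_R (81u - 108v) · |J| du dv = ∫_0^3 ∫_0^1 (405u - 540v) dv du.

Inner (v): 405u - 270.
Outer (u): 2025/2.

Therefore ∬_D (27x - 27y) dx dy = 2025/2.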